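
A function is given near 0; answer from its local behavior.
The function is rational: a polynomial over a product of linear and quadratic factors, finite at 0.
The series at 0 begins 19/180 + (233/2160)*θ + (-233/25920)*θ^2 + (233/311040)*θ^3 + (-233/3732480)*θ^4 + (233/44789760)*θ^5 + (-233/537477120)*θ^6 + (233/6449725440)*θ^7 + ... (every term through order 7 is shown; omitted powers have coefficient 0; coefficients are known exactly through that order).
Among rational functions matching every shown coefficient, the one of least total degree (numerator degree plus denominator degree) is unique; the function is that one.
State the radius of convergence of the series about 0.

No rational of total degree below 2 reproduces all 8 coefficients; solving the [1/1] Pade equations on them gives f(θ) = (7*θ/5 + 19/15)/(θ + 12), whose expansion matches every shown term.
Denominator factor (θ + 12): pole of order 1 at -12, modulus 12.
The radius of convergence is the smallest modulus among the singular points: 12.

The radius of convergence is 12.


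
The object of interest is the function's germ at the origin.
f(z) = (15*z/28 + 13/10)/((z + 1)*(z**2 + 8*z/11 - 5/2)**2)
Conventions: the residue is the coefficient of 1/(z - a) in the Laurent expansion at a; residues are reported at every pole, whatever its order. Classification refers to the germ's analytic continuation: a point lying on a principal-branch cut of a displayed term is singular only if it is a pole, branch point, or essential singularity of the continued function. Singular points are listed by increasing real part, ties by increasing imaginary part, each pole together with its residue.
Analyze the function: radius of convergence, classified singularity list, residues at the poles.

Radius of convergence at 0: 1.
At -4/11 - (7/22)*sqrt(26): a pole of order 2; residue -12947/168070 - (259303/113615320)*sqrt(26).
At -1: a pole of order 1; residue 12947/84035.
At -4/11 + (7/22)*sqrt(26): a pole of order 2; residue -12947/168070 + (259303/113615320)*sqrt(26).

Denominator factor (z + 1): pole of order 1 at -1, modulus 1.
Denominator factor (z**2 + 8*z/11 - 5/2)^2: discriminant 1274/121, real irrational roots -4/11 + (7/22)*sqrt(26) and -4/11 - (7/22)*sqrt(26); poles of order 2, moduli -4/11 + (7/22)*sqrt(26) and 4/11 + (7/22)*sqrt(26).
The radius of convergence is the smallest modulus among the singular points: 1.
The factor z**2 + 8*z/11 - 5/2 splits as (z - a)(z - a') with a = -4/11 - (7/22)*sqrt(26), a' = -4/11 + (7/22)*sqrt(26). At the order-2 pole a set g(z) = (z - a)^2*f(z) = [(15*z/28 + 13/10)/(z + 1)] / (z - a')^2.
Order-2 pole: residue = g'(a); g'(-4/11 - (7/22)*sqrt(26)) = -12947/168070 - (259303/113615320)*sqrt(26), so the residue is -12947/168070 - (259303/113615320)*sqrt(26).
At the order-1 pole -1 set g(z) = (z - (-1))*f(z) = (15*z/28 + 13/10)/(z**2 + 8*z/11 - 5/2)**2.
Simple pole: residue = g(a) at a = -1, which is 12947/84035.
The factor z**2 + 8*z/11 - 5/2 splits as (z - a)(z - a') with a = -4/11 + (7/22)*sqrt(26), a' = -4/11 - (7/22)*sqrt(26). At the order-2 pole a set g(z) = (z - a)^2*f(z) = [(15*z/28 + 13/10)/(z + 1)] / (z - a')^2.
Order-2 pole: residue = g'(a); g'(-4/11 + (7/22)*sqrt(26)) = -12947/168070 + (259303/113615320)*sqrt(26), so the residue is -12947/168070 + (259303/113615320)*sqrt(26).
List the singular points by increasing real part (a conjugate pair: the negative imaginary part first).


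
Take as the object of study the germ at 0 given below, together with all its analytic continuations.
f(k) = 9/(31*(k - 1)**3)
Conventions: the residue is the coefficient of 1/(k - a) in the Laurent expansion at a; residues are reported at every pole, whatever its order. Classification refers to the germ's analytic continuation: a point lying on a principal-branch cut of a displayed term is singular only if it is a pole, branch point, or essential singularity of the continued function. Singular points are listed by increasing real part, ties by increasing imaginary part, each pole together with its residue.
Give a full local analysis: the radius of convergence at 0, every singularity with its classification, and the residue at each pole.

Denominator factor (k - 1)^3: pole of order 3 at 1, modulus 1.
The radius of convergence is the smallest modulus among the singular points: 1.
At the order-3 pole 1 set g(k) = (k - (1))^3*f(k) = 9/31.
Order-3 pole: residue = g''(a)/2; g''(1) = 0, so the residue is 0.

Radius of convergence at 0: 1.
At 1: a pole of order 3; residue 0.


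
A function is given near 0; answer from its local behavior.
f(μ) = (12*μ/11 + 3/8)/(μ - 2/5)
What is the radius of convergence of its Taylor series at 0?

Denominator factor (μ - 2/5): pole of order 1 at 2/5, modulus 2/5.
The radius of convergence is the smallest modulus among the singular points: 2/5.

The radius of convergence is 2/5.


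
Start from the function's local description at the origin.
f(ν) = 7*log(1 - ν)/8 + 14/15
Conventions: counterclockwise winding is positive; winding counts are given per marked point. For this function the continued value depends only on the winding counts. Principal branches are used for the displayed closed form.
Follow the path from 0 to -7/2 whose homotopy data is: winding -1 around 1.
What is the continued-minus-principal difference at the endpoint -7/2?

Continued minus principal equals -(7/4)*pi*i.

The rational part is single-valued and drops out of the difference; each branch term changes only by its own monodromy.
(7/8)*log(1 - ν/(1)): each positive loop around 1 adds 2*pi*i to the log, so winding -1 contributes (7/8)*(-1)*2*pi*i = -(7/4)*pi*i.
Summing the contributions at ν = -7/2 gives -(7/4)*pi*i.


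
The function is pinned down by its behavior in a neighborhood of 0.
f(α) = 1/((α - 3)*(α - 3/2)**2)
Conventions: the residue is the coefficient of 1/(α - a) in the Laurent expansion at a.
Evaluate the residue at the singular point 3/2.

At the order-2 pole 3/2 set g(α) = (α - (3/2))^2*f(α) = 1/(α - 3).
Order-2 pole: residue = g'(a); g'(3/2) = -4/9, so the residue is -4/9.

The residue is -4/9.


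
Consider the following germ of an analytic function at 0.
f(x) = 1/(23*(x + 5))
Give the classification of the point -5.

The denominator factor x + 5 vanishes at -5 and appears to the power 1; the numerator there equals 1/23, nonzero, and no other factor vanishes.
Hence a pole whose order is the multiplicity, 1.

The point is a pole of order 1.


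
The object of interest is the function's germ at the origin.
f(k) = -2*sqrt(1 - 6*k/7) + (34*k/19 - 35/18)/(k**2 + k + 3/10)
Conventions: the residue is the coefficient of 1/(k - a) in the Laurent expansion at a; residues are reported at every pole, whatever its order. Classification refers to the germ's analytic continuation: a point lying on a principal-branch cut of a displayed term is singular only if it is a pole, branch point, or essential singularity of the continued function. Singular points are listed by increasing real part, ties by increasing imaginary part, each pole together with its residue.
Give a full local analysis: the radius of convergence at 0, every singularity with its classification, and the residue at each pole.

Denominator factor (k**2 + k + 3/10): discriminant -1/5, complex-conjugate roots (-1/2) + ((1/10)*sqrt(5))*i and (-1/2) - ((1/10)*sqrt(5))*i; poles of order 1, moduli (1/10)*sqrt(30) and (1/10)*sqrt(30).
Branch term (-2)*sqrt(1 - k/(7/6)): its argument vanishes at k = 7/6, a square-root branch point, modulus 7/6.
The radius of convergence is the smallest modulus among the singular points: (1/10)*sqrt(30).
The branch term is analytic at (-1/2) - ((1/10)*sqrt(5))*i and contributes nothing to the residue; only the rational part matters.
The factor k**2 + k + 3/10 splits as (k - a)(k - a') with a = (-1/2) - ((1/10)*sqrt(5))*i, a' = (-1/2) + ((1/10)*sqrt(5))*i. At the order-1 pole a set g(k) = (k - a)*(rational part) = [34*k/19 - 35/18] / (k - a').
Simple pole: residue = g(a) at a = (-1/2) - ((1/10)*sqrt(5))*i, which is (17/19) - ((971/342)*sqrt(5))*i.
The branch term is analytic at (-1/2) + ((1/10)*sqrt(5))*i and contributes nothing to the residue; only the rational part matters.
The factor k**2 + k + 3/10 splits as (k - a)(k - a') with a = (-1/2) + ((1/10)*sqrt(5))*i, a' = (-1/2) - ((1/10)*sqrt(5))*i. At the order-1 pole a set g(k) = (k - a)*(rational part) = [34*k/19 - 35/18] / (k - a').
Simple pole: residue = g(a) at a = (-1/2) + ((1/10)*sqrt(5))*i, which is (17/19) + ((971/342)*sqrt(5))*i.
List the singular points by increasing real part (a conjugate pair: the negative imaginary part first).

Radius of convergence at 0: (1/10)*sqrt(30).
At (-1/2) - ((1/10)*sqrt(5))*i: a pole of order 1; residue (17/19) - ((971/342)*sqrt(5))*i.
At (-1/2) + ((1/10)*sqrt(5))*i: a pole of order 1; residue (17/19) + ((971/342)*sqrt(5))*i.
At 7/6: an algebraic (square-root) branch point.


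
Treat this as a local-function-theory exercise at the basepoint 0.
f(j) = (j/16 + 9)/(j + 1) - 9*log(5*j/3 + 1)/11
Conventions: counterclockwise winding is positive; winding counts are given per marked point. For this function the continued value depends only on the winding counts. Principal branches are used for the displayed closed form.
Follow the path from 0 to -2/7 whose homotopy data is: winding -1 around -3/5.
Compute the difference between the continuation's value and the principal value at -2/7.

Continued minus principal equals (18/11)*pi*i.

The rational part is single-valued and drops out of the difference; each branch term changes only by its own monodromy.
(-9/11)*log(1 - j/(-3/5)): each positive loop around -3/5 adds 2*pi*i to the log, so winding -1 contributes (-9/11)*(-1)*2*pi*i = (18/11)*pi*i.
Summing the contributions at j = -2/7 gives (18/11)*pi*i.


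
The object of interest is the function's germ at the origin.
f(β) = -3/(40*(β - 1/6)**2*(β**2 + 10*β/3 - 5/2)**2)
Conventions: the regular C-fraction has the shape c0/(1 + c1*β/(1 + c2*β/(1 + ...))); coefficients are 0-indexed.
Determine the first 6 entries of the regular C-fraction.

The regular C-fraction coefficients are [-54/125, -44/3, 776/165, -50522/16005, 25637931/39205072, -59281950513/34889684848].

Taylor coefficients (expand at 0): a_0 = -54/125, a_1 = -792/125, a_2 = -39456/625, a_3 = -334336/625, a_4 = -38974744/9375, a_5 = -287345056/9375.
c0 = a_0 = -54/125. Peel one level at a time: if S = 1 + c*β/S' with S'(0) = 1, then c is the β-coefficient of S and S' = c*β/(S - 1).
S_1 = c0/f = 1 + (-44/3)*β + (3104/45)*β^2 + ...; c1 = -44/3.
S_2 = c1*β/(S_1 - 1) = 1 + (776/165)*β + (404176/27225)*β^2 + ...; c2 = 776/165.
S_3 = c2*β/(S_2 - 1) = 1 + (-50522/16005)*β + (776907/376360)*β^2 + ...; c3 = -50522/16005.
S_4 = c3*β/(S_3 - 1) = 1 + (25637931/39205072)*β + (181512776313/163358238976)*β^2 + ...; c4 = 25637931/39205072.
S_5 = c4*β/(S_4 - 1) = 1 + (-59281950513/34889684848)*β + ...; c5 = -59281950513/34889684848.


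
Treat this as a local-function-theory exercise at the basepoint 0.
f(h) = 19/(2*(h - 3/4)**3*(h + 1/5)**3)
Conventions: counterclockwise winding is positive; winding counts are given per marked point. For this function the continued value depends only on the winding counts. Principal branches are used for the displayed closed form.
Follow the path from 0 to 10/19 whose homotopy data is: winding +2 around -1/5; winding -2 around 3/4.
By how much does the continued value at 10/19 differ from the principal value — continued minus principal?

Continued minus principal equals 0.

The function is rational, hence single-valued: continuing it around any pole returns the same value, so the difference is 0.


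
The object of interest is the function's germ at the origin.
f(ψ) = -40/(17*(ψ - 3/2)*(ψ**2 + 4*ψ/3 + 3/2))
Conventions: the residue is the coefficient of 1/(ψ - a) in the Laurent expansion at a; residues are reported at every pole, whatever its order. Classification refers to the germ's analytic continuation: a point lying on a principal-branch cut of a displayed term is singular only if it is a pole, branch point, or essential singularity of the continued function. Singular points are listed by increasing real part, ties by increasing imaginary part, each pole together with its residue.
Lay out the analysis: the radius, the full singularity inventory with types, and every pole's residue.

Radius of convergence at 0: (1/2)*sqrt(6).
At (-2/3) - ((1/6)*sqrt(38))*i: a pole of order 1; residue (80/391) + ((520/7429)*sqrt(38))*i.
At (-2/3) + ((1/6)*sqrt(38))*i: a pole of order 1; residue (80/391) - ((520/7429)*sqrt(38))*i.
At 3/2: a pole of order 1; residue -160/391.

Denominator factor (ψ**2 + 4*ψ/3 + 3/2): discriminant -38/9, complex-conjugate roots (-2/3) + ((1/6)*sqrt(38))*i and (-2/3) - ((1/6)*sqrt(38))*i; poles of order 1, moduli (1/2)*sqrt(6) and (1/2)*sqrt(6).
Denominator factor (ψ - 3/2): pole of order 1 at 3/2, modulus 3/2.
The radius of convergence is the smallest modulus among the singular points: (1/2)*sqrt(6).
The factor ψ**2 + 4*ψ/3 + 3/2 splits as (ψ - a)(ψ - a') with a = (-2/3) - ((1/6)*sqrt(38))*i, a' = (-2/3) + ((1/6)*sqrt(38))*i. At the order-1 pole a set g(ψ) = (ψ - a)*f(ψ) = [-40/(17*(ψ - 3/2))] / (ψ - a').
Simple pole: residue = g(a) at a = (-2/3) - ((1/6)*sqrt(38))*i, which is (80/391) + ((520/7429)*sqrt(38))*i.
The factor ψ**2 + 4*ψ/3 + 3/2 splits as (ψ - a)(ψ - a') with a = (-2/3) + ((1/6)*sqrt(38))*i, a' = (-2/3) - ((1/6)*sqrt(38))*i. At the order-1 pole a set g(ψ) = (ψ - a)*f(ψ) = [-40/(17*(ψ - 3/2))] / (ψ - a').
Simple pole: residue = g(a) at a = (-2/3) + ((1/6)*sqrt(38))*i, which is (80/391) - ((520/7429)*sqrt(38))*i.
At the order-1 pole 3/2 set g(ψ) = (ψ - (3/2))*f(ψ) = -40/(17*(ψ**2 + 4*ψ/3 + 3/2)).
Simple pole: residue = g(a) at a = 3/2, which is -160/391.
List the singular points by increasing real part (a conjugate pair: the negative imaginary part first).


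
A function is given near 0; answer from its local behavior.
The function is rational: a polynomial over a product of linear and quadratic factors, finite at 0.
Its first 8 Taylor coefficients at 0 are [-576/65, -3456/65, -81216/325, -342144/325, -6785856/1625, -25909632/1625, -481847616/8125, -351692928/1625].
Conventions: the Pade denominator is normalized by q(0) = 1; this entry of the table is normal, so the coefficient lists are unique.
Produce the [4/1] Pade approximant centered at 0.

The Pade approximant has numerator coefficients [-576/65, -13824/715, -167616/3575, -352512/3575, -254016/1625]; denominator coefficients [1, -42/11].


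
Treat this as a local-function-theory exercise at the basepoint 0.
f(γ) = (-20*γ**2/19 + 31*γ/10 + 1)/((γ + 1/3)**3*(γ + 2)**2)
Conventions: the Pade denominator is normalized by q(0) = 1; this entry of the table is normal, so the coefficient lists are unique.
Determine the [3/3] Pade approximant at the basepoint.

Taylor coefficients needed (expand at 0): a_0 = 27/4, a_1 = -1863/40, a_2 = 65043/304, a_3 = -505197/608, a_4 = 3581415/1216, a_5 = -23932017/2432, a_6 = 765398727/24320.
Write the denominator as Q(γ) = 1 + q1*γ + q2*γ^2 + q3*γ^3. Requiring Q*f - P = O(γ^7) with deg P <= 3 kills the coefficients of γ^4..γ^6 in Q*f:
  γ^4: a_4 + q1*a_3 + q2*a_2 + q3*a_1 = 0, i.e. 3581415/1216 + (-505197/608)*q1 + (65043/304)*q2 + (-1863/40)*q3 = 0.
  γ^5: a_5 + q1*a_4 + q2*a_3 + q3*a_2 = 0, i.e. -23932017/2432 + (3581415/1216)*q1 + (-505197/608)*q2 + (65043/304)*q3 = 0.
  γ^6: a_6 + q1*a_5 + q2*a_4 + q3*a_3 = 0, i.e. 765398727/24320 + (-23932017/2432)*q1 + (3581415/1216)*q2 + (-505197/608)*q3 = 0.
Solving this linear system: q1 = 73597501/14350285, q2 = 59068253/11480228, q3 = -26543673/5740114.
The numerator is Q*f truncated at degree 3: P0 = a_0 = 27/4; P1 = a_1 + q1*a_0 = -1372651137/114802280; P2 = a_2 + q1*a_1 + q2*a_0 = 107108397603/10906216600; P3 = a_3 + q1*a_2 + q2*a_1 + q3*a_0 = -243084078/54531083.

The Pade approximant has numerator coefficients [27/4, -1372651137/114802280, 107108397603/10906216600, -243084078/54531083]; denominator coefficients [1, 73597501/14350285, 59068253/11480228, -26543673/5740114].


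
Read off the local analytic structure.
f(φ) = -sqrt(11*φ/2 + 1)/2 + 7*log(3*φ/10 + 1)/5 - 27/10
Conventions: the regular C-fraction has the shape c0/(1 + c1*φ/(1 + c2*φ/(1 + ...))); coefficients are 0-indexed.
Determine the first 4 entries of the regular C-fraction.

Taylor coefficients (expand at 0): a_0 = -16/5, a_1 = -191/200, a_2 = 14621/8000, a_3 = -829859/160000.
c0 = a_0 = -16/5. Peel one level at a time: if S = 1 + c*φ/S' with S'(0) = 1, then c is the φ-coefficient of S and S' = c*φ/(S - 1).
S_1 = c0/f = 1 + (-191/640)*φ + (270417/409600)*φ^2 + ...; c1 = -191/640.
S_2 = c1*φ/(S_1 - 1) = 1 + (270417/122240)*φ + (-103232497/58369600)*φ^2 + ...; c2 = 270417/122240.
S_3 = c2*φ/(S_2 - 1) = 1 + (206464994/258248235)*φ + ...; c3 = 206464994/258248235.

The regular C-fraction coefficients are [-16/5, -191/640, 270417/122240, 206464994/258248235].


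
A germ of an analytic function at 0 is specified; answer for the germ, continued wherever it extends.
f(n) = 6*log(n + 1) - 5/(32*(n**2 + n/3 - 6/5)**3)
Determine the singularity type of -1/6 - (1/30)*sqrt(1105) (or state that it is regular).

The point is a pole of order 3.

The denominator factor n**2 + n/3 - 6/5 vanishes at -1/6 - (1/30)*sqrt(1105) and appears to the power 3; the numerator there equals -5/32, nonzero, and no other factor vanishes.
The branch terms are analytic at this point.
Hence a pole whose order is the multiplicity, 3.


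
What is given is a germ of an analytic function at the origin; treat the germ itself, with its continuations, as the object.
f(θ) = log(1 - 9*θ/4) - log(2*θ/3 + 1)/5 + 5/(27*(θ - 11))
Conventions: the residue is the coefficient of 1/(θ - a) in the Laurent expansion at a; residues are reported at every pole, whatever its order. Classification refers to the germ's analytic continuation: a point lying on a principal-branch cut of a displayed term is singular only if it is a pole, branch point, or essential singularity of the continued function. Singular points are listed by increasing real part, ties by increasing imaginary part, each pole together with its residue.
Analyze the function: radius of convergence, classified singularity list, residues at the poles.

Radius of convergence at 0: 4/9.
At -3/2: a logarithmic branch point.
At 4/9: a logarithmic branch point.
At 11: a pole of order 1; residue 5/27.

Denominator factor (θ - 11): pole of order 1 at 11, modulus 11.
Branch term (-1/5)*log(1 - θ/(-3/2)): its argument vanishes at θ = -3/2, a logarithmic branch point, modulus 3/2.
Branch term (1)*log(1 - θ/(4/9)): its argument vanishes at θ = 4/9, a logarithmic branch point, modulus 4/9.
The radius of convergence is the smallest modulus among the singular points: 4/9.
The branch terms are analytic at 11 and contribute nothing to the residue; only the rational part matters.
At the order-1 pole 11 set g(θ) = (θ - (11))*(rational part) = 5/27.
Simple pole: residue = g(a) at a = 11, which is 5/27.
List the singular points by increasing real part (a conjugate pair: the negative imaginary part first).


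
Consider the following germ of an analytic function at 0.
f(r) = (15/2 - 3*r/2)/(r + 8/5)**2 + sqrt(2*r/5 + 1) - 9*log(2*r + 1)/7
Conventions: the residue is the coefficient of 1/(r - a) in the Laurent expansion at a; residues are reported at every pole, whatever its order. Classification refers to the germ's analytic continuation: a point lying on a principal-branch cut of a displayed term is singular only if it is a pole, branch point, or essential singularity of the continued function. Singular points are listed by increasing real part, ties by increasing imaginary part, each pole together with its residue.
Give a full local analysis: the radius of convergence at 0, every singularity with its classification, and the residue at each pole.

Radius of convergence at 0: 1/2.
At -5/2: an algebraic (square-root) branch point.
At -8/5: a pole of order 2; residue -3/2.
At -1/2: a logarithmic branch point.

Denominator factor (r + 8/5)^2: pole of order 2 at -8/5, modulus 8/5.
Branch term (1)*sqrt(1 - r/(-5/2)): its argument vanishes at r = -5/2, a square-root branch point, modulus 5/2.
Branch term (-9/7)*log(1 - r/(-1/2)): its argument vanishes at r = -1/2, a logarithmic branch point, modulus 1/2.
The radius of convergence is the smallest modulus among the singular points: 1/2.
The branch terms are analytic at -8/5 and contribute nothing to the residue; only the rational part matters.
At the order-2 pole -8/5 set g(r) = (r - (-8/5))^2*(rational part) = 15/2 - 3*r/2.
Order-2 pole: residue = g'(a); g'(-8/5) = -3/2, so the residue is -3/2.
List the singular points by increasing real part (a conjugate pair: the negative imaginary part first).


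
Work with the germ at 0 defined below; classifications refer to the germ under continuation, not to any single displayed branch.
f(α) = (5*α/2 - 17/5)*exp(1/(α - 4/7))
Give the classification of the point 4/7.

The exponent 1/(α - (4/7)) has a pole at 4/7, so exp(1/(α - (4/7))) takes every nonzero value near it: an essential singularity (not a pole of any order).

The point is an essential singularity.


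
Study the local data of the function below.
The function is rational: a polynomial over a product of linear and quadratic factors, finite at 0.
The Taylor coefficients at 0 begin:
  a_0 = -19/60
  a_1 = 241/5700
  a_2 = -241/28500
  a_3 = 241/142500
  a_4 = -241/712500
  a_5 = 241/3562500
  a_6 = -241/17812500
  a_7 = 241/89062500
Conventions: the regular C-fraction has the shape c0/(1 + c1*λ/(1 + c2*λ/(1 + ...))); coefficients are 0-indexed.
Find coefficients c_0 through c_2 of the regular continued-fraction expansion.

The regular C-fraction coefficients are [-19/60, 241/1805, 24/361].

Taylor coefficients (read off): a_0 = -19/60, a_1 = 241/5700, a_2 = -241/28500.
c0 = a_0 = -19/60. Peel one level at a time: if S = 1 + c*λ/S' with S'(0) = 1, then c is the λ-coefficient of S and S' = c*λ/(S - 1).
S_1 = c0/f = 1 + (241/1805)*λ + (-5784/651605)*λ^2 + ...; c1 = 241/1805.
S_2 = c1*λ/(S_1 - 1) = 1 + (24/361)*λ + ...; c2 = 24/361.


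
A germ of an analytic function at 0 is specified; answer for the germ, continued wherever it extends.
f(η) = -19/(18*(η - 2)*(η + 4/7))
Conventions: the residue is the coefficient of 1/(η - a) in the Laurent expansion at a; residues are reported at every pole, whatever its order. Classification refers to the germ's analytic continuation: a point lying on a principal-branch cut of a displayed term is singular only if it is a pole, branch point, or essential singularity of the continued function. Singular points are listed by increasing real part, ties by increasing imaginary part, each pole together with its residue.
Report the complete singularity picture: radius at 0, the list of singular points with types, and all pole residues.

Radius of convergence at 0: 4/7.
At -4/7: a pole of order 1; residue 133/324.
At 2: a pole of order 1; residue -133/324.

Denominator factor (η - 2): pole of order 1 at 2, modulus 2.
Denominator factor (η + 4/7): pole of order 1 at -4/7, modulus 4/7.
The radius of convergence is the smallest modulus among the singular points: 4/7.
At the order-1 pole -4/7 set g(η) = (η - (-4/7))*f(η) = -19/(18*(η - 2)).
Simple pole: residue = g(a) at a = -4/7, which is 133/324.
At the order-1 pole 2 set g(η) = (η - (2))*f(η) = -19/(18*(η + 4/7)).
Simple pole: residue = g(a) at a = 2, which is -133/324.
List the singular points by increasing real part (a conjugate pair: the negative imaginary part first).


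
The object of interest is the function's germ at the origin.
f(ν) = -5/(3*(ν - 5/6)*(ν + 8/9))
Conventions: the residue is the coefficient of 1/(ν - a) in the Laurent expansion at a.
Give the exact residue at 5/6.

At the order-1 pole 5/6 set g(ν) = (ν - (5/6))*f(ν) = -5/(3*(ν + 8/9)).
Simple pole: residue = g(a) at a = 5/6, which is -30/31.

The residue is -30/31.


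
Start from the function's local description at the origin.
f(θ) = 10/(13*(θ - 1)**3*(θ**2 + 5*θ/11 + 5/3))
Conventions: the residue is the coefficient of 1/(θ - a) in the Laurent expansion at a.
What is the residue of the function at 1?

The residue is 1043460/14205451.

At the order-3 pole 1 set g(θ) = (θ - (1))^3*f(θ) = 10/(13*(θ**2 + 5*θ/11 + 5/3)).
Order-3 pole: residue = g''(a)/2; g''(1) = 2086920/14205451, so the residue is 1043460/14205451.


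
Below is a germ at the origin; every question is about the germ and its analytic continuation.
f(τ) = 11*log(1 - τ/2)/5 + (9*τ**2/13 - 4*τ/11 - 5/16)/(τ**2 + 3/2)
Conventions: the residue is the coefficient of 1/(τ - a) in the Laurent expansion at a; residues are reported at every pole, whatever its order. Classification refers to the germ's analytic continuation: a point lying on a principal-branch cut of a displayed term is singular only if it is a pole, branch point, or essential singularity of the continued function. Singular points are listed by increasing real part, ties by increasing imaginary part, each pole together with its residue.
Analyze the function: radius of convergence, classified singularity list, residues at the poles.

Denominator factor (τ**2 + 3/2): discriminant -6, complex-conjugate roots ((1/2)*sqrt(6))*i and -((1/2)*sqrt(6))*i; poles of order 1, moduli (1/2)*sqrt(6) and (1/2)*sqrt(6).
Branch term (11/5)*log(1 - τ/(2)): its argument vanishes at τ = 2, a logarithmic branch point, modulus 2.
The radius of convergence is the smallest modulus among the singular points: (1/2)*sqrt(6).
The branch term is analytic at -((1/2)*sqrt(6))*i and contributes nothing to the residue; only the rational part matters.
The factor τ**2 + 3/2 splits as (τ - a)(τ - a') with a = -((1/2)*sqrt(6))*i, a' = ((1/2)*sqrt(6))*i. At the order-1 pole a set g(τ) = (τ - a)*(rational part) = [9*τ**2/13 - 4*τ/11 - 5/16] / (τ - a').
Simple pole: residue = g(a) at a = -((1/2)*sqrt(6))*i, which is (-2/11) - ((281/1248)*sqrt(6))*i.
The branch term is analytic at ((1/2)*sqrt(6))*i and contributes nothing to the residue; only the rational part matters.
The factor τ**2 + 3/2 splits as (τ - a)(τ - a') with a = ((1/2)*sqrt(6))*i, a' = -((1/2)*sqrt(6))*i. At the order-1 pole a set g(τ) = (τ - a)*(rational part) = [9*τ**2/13 - 4*τ/11 - 5/16] / (τ - a').
Simple pole: residue = g(a) at a = ((1/2)*sqrt(6))*i, which is (-2/11) + ((281/1248)*sqrt(6))*i.
List the singular points by increasing real part (a conjugate pair: the negative imaginary part first).

Radius of convergence at 0: (1/2)*sqrt(6).
At -((1/2)*sqrt(6))*i: a pole of order 1; residue (-2/11) - ((281/1248)*sqrt(6))*i.
At ((1/2)*sqrt(6))*i: a pole of order 1; residue (-2/11) + ((281/1248)*sqrt(6))*i.
At 2: a logarithmic branch point.


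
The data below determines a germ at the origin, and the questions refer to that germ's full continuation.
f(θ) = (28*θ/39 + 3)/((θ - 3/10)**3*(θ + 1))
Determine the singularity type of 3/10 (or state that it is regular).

The point is a pole of order 3.

The denominator factor θ - 3/10 vanishes at 3/10 and appears to the power 3; the numerator there equals 209/65, nonzero, and no other factor vanishes.
Hence a pole whose order is the multiplicity, 3.


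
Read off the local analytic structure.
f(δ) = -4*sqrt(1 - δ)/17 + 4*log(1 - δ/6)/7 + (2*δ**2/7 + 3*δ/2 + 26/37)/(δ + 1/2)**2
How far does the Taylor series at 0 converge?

Denominator factor (δ + 1/2)^2: pole of order 2 at -1/2, modulus 1/2.
Branch term (4/7)*log(1 - δ/(6)): its argument vanishes at δ = 6, a logarithmic branch point, modulus 6.
Branch term (-4/17)*sqrt(1 - δ/(1)): its argument vanishes at δ = 1, a square-root branch point, modulus 1.
The radius of convergence is the smallest modulus among the singular points: 1/2.

The radius of convergence is 1/2.


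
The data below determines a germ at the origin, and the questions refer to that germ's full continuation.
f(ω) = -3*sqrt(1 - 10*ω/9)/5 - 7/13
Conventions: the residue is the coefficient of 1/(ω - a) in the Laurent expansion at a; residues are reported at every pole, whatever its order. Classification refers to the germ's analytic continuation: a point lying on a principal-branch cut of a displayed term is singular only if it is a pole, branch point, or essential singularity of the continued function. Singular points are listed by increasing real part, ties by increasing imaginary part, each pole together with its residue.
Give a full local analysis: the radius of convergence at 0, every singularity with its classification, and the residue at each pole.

Radius of convergence at 0: 9/10.
At 9/10: an algebraic (square-root) branch point.

Branch term (-3/5)*sqrt(1 - ω/(9/10)): its argument vanishes at ω = 9/10, a square-root branch point, modulus 9/10.
The radius of convergence is the smallest modulus among the singular points: 9/10.


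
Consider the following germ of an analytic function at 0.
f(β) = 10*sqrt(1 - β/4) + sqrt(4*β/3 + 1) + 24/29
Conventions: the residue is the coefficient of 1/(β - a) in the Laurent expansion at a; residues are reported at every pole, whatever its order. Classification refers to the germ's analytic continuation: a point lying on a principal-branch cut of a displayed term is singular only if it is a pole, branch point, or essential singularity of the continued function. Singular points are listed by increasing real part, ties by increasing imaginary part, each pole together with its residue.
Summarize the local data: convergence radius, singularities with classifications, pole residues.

Radius of convergence at 0: 3/4.
At -3/4: an algebraic (square-root) branch point.
At 4: an algebraic (square-root) branch point.

Branch term (1)*sqrt(1 - β/(-3/4)): its argument vanishes at β = -3/4, a square-root branch point, modulus 3/4.
Branch term (10)*sqrt(1 - β/(4)): its argument vanishes at β = 4, a square-root branch point, modulus 4.
The radius of convergence is the smallest modulus among the singular points: 3/4.
List the singular points by increasing real part (a conjugate pair: the negative imaginary part first).


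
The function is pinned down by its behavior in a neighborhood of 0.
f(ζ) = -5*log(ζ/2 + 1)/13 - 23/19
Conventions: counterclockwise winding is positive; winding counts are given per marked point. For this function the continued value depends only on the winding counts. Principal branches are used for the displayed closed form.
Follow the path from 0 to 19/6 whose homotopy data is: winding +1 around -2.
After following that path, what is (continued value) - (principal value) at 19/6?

The rational part is single-valued and drops out of the difference; each branch term changes only by its own monodromy.
(-5/13)*log(1 - ζ/(-2)): each positive loop around -2 adds 2*pi*i to the log, so winding +1 contributes (-5/13)*(1)*2*pi*i = -(10/13)*pi*i.
Summing the contributions at ζ = 19/6 gives -(10/13)*pi*i.

Continued minus principal equals -(10/13)*pi*i.


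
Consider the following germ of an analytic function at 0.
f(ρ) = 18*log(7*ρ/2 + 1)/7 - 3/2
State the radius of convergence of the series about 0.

Branch term (18/7)*log(1 - ρ/(-2/7)): its argument vanishes at ρ = -2/7, a logarithmic branch point, modulus 2/7.
The radius of convergence is the smallest modulus among the singular points: 2/7.

The radius of convergence is 2/7.


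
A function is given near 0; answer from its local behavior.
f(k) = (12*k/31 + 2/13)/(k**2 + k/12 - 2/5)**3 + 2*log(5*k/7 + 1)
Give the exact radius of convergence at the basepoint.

Denominator factor (k**2 + k/12 - 2/5)^3: discriminant 1157/720, real irrational roots -1/24 + (1/120)*sqrt(5785) and -1/24 - (1/120)*sqrt(5785); poles of order 3, moduli -1/24 + (1/120)*sqrt(5785) and 1/24 + (1/120)*sqrt(5785).
Branch term (2)*log(1 - k/(-7/5)): its argument vanishes at k = -7/5, a logarithmic branch point, modulus 7/5.
The radius of convergence is the smallest modulus among the singular points: -1/24 + (1/120)*sqrt(5785).

The radius of convergence is -1/24 + (1/120)*sqrt(5785).


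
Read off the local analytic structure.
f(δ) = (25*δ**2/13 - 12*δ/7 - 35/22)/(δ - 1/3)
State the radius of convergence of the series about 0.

The radius of convergence is 1/3.

Denominator factor (δ - 1/3): pole of order 1 at 1/3, modulus 1/3.
The radius of convergence is the smallest modulus among the singular points: 1/3.


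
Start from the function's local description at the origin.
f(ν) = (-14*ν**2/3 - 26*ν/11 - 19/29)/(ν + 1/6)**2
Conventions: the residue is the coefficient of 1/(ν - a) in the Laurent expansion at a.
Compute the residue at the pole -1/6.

At the order-2 pole -1/6 set g(ν) = (ν - (-1/6))^2*f(ν) = -14*ν**2/3 - 26*ν/11 - 19/29.
Order-2 pole: residue = g'(a); g'(-1/6) = -80/99, so the residue is -80/99.

The residue is -80/99.


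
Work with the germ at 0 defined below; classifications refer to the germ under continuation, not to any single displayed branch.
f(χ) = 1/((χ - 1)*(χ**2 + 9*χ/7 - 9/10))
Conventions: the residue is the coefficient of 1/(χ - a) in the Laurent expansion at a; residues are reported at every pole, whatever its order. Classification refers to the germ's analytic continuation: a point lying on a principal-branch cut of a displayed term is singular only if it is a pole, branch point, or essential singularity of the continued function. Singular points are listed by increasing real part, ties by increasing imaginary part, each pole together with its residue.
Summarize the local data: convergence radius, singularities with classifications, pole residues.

Radius of convergence at 0: -9/14 + (3/70)*sqrt(715).
At -9/14 - (3/70)*sqrt(715): a pole of order 1; residue -35/97 + (805/41613)*sqrt(715).
At -9/14 + (3/70)*sqrt(715): a pole of order 1; residue -35/97 - (805/41613)*sqrt(715).
At 1: a pole of order 1; residue 70/97.

Denominator factor (χ - 1): pole of order 1 at 1, modulus 1.
Denominator factor (χ**2 + 9*χ/7 - 9/10): discriminant 1287/245, real irrational roots -9/14 + (3/70)*sqrt(715) and -9/14 - (3/70)*sqrt(715); poles of order 1, moduli -9/14 + (3/70)*sqrt(715) and 9/14 + (3/70)*sqrt(715).
The radius of convergence is the smallest modulus among the singular points: -9/14 + (3/70)*sqrt(715).
The factor χ**2 + 9*χ/7 - 9/10 splits as (χ - a)(χ - a') with a = -9/14 - (3/70)*sqrt(715), a' = -9/14 + (3/70)*sqrt(715). At the order-1 pole a set g(χ) = (χ - a)*f(χ) = [1/(χ - 1)] / (χ - a').
Simple pole: residue = g(a) at a = -9/14 - (3/70)*sqrt(715), which is -35/97 + (805/41613)*sqrt(715).
The factor χ**2 + 9*χ/7 - 9/10 splits as (χ - a)(χ - a') with a = -9/14 + (3/70)*sqrt(715), a' = -9/14 - (3/70)*sqrt(715). At the order-1 pole a set g(χ) = (χ - a)*f(χ) = [1/(χ - 1)] / (χ - a').
Simple pole: residue = g(a) at a = -9/14 + (3/70)*sqrt(715), which is -35/97 - (805/41613)*sqrt(715).
At the order-1 pole 1 set g(χ) = (χ - (1))*f(χ) = 1/(χ**2 + 9*χ/7 - 9/10).
Simple pole: residue = g(a) at a = 1, which is 70/97.
List the singular points by increasing real part (a conjugate pair: the negative imaginary part first).


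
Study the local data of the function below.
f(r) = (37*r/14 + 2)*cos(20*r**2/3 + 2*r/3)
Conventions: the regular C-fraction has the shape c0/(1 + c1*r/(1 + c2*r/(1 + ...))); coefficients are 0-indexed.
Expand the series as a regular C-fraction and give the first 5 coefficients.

Taylor coefficients (expand at 0): a_0 = 2, a_1 = 37/14, a_2 = -4/9, a_3 = -199/21, a_4 = -95552/1701.
c0 = a_0 = 2. Peel one level at a time: if S = 1 + c*r/S' with S'(0) = 1, then c is the r-coefficient of S and S' = c*r/(S - 1).
S_1 = c0/f = 1 + (-37/28)*r + (13889/7056)*r^2 + ...; c1 = -37/28.
S_2 = c1*r/(S_1 - 1) = 1 + (13889/9324)*r + (400738/110889)*r^2 + ...; c2 = 13889/9324.
S_3 = c2*r/(S_2 - 1) = 1 + (-11220664/4625037)*r + (-47896345280/5208416667)*r^2 + ...; c3 = -11220664/4625037.
S_4 = c3*r/(S_3 - 1) = 1 + (-31645799560/8348775123)*r + ...; c4 = -31645799560/8348775123.

The regular C-fraction coefficients are [2, -37/28, 13889/9324, -11220664/4625037, -31645799560/8348775123].


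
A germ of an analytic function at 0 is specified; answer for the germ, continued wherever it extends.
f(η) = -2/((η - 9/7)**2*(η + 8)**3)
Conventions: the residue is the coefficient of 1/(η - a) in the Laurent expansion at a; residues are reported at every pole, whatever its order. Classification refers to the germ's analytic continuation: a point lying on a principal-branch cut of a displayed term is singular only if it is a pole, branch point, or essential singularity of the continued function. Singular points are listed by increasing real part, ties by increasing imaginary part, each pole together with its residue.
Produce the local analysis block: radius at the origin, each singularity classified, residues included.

Denominator factor (η - 9/7)^2: pole of order 2 at 9/7, modulus 9/7.
Denominator factor (η + 8)^3: pole of order 3 at -8, modulus 8.
The radius of convergence is the smallest modulus among the singular points: 9/7.
At the order-3 pole -8 set g(η) = (η - (-8))^3*f(η) = -2/(η - 9/7)**2.
Order-3 pole: residue = g''(a)/2; g''(-8) = -28812/17850625, so the residue is -14406/17850625.
At the order-2 pole 9/7 set g(η) = (η - (9/7))^2*f(η) = -2/(η + 8)**3.
Order-2 pole: residue = g'(a); g'(9/7) = 14406/17850625, so the residue is 14406/17850625.
List the singular points by increasing real part (a conjugate pair: the negative imaginary part first).

Radius of convergence at 0: 9/7.
At -8: a pole of order 3; residue -14406/17850625.
At 9/7: a pole of order 2; residue 14406/17850625.


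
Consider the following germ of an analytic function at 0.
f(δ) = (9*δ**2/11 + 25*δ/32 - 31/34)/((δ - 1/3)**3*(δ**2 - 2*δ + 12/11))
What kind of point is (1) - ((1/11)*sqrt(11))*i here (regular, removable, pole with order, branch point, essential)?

The denominator factor δ**2 - 2*δ + 12/11 vanishes at (1) - ((1/11)*sqrt(11))*i and appears to the power 1; the numerator there equals (40369/65824) - ((851/3872)*sqrt(11))*i, nonzero, and no other factor vanishes.
Hence a pole whose order is the multiplicity, 1.

The point is a pole of order 1.


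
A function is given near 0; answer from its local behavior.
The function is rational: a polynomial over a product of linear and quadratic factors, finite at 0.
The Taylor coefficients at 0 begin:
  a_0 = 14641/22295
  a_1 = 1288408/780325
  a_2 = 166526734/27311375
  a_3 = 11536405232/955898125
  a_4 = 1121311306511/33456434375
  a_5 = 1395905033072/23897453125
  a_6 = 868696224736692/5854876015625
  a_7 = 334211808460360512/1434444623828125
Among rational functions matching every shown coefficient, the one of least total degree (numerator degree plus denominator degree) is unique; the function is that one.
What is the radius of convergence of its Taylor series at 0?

No rational of total degree below 4 reproduces all 8 coefficients; solving the [0/4] Pade equations on them gives f(v) = -1/(13*(v - 7/11)**3*(v + 5/11)), whose expansion matches every shown term.
Denominator factor (v + 5/11): pole of order 1 at -5/11, modulus 5/11.
Denominator factor (v - 7/11)^3: pole of order 3 at 7/11, modulus 7/11.
The radius of convergence is the smallest modulus among the singular points: 5/11.

The radius of convergence is 5/11.


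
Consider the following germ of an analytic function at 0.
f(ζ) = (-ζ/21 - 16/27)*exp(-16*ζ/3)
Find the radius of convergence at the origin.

The radius of convergence is infinite.

The factor exp(-16*ζ/3) is entire and contributes no finite singular point.
The polynomial part has no poles.
No finite singular points: the Taylor series at 0 converges everywhere.


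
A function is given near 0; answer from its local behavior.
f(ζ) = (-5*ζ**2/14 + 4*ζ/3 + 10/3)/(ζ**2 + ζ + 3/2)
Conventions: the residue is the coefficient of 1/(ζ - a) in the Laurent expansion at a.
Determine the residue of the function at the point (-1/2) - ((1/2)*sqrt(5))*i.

The factor ζ**2 + ζ + 3/2 splits as (ζ - a)(ζ - a') with a = (-1/2) - ((1/2)*sqrt(5))*i, a' = (-1/2) + ((1/2)*sqrt(5))*i. At the order-1 pole a set g(ζ) = (ζ - a)*f(ζ) = [-5*ζ**2/14 + 4*ζ/3 + 10/3] / (ζ - a').
Simple pole: residue = g(a) at a = (-1/2) - ((1/2)*sqrt(5))*i, which is (71/84) + ((127/210)*sqrt(5))*i.

The residue is (71/84) + ((127/210)*sqrt(5))*i.
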